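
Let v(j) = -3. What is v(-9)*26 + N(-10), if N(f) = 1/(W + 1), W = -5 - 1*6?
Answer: -781/10 ≈ -78.100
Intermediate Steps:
W = -11 (W = -5 - 6 = -11)
N(f) = -1/10 (N(f) = 1/(-11 + 1) = 1/(-10) = -1/10)
v(-9)*26 + N(-10) = -3*26 - 1/10 = -78 - 1/10 = -781/10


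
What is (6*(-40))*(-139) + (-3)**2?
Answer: 33369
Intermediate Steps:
(6*(-40))*(-139) + (-3)**2 = -240*(-139) + 9 = 33360 + 9 = 33369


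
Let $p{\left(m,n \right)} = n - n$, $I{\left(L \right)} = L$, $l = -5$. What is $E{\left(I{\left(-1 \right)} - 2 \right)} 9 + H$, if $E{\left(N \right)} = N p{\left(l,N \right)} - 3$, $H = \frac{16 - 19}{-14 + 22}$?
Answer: $- \frac{219}{8} \approx -27.375$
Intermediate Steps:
$p{\left(m,n \right)} = 0$
$H = - \frac{3}{8} \approx -0.375$
$E{\left(N \right)} = -3$ ($E{\left(N \right)} = N 0 - 3 = 0 - 3 = -3$)
$E{\left(I{\left(-1 \right)} - 2 \right)} 9 + H = \left(-3\right) 9 - \frac{3}{8} = -27 - \frac{3}{8} = - \frac{219}{8}$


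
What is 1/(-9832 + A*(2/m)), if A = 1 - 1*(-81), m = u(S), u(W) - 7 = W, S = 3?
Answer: -5/49078 ≈ -0.00010188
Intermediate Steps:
u(W) = 7 + W
m = 10 (m = 7 + 3 = 10)
A = 82 (A = 1 + 81 = 82)
1/(-9832 + A*(2/m)) = 1/(-9832 + 82*(2/10)) = 1/(-9832 + 82*(2*(1/10))) = 1/(-9832 + 82*(1/5)) = 1/(-9832 + 82/5) = 1/(-49078/5) = -5/49078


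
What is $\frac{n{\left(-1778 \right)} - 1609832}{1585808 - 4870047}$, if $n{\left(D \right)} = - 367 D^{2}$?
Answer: $\frac{165971580}{469177} \approx 353.75$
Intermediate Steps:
$\frac{n{\left(-1778 \right)} - 1609832}{1585808 - 4870047} = \frac{- 367 \left(-1778\right)^{2} - 1609832}{1585808 - 4870047} = \frac{\left(-367\right) 3161284 - 1609832}{-3284239} = \left(-1160191228 - 1609832\right) \left(- \frac{1}{3284239}\right) = \left(-1161801060\right) \left(- \frac{1}{3284239}\right) = \frac{165971580}{469177}$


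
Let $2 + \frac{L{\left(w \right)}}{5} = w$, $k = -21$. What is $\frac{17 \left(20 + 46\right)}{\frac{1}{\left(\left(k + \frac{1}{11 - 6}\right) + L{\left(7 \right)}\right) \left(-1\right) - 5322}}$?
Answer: $- \frac{29879982}{5} \approx -5.976 \cdot 10^{6}$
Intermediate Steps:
$L{\left(w \right)} = -10 + 5 w$
$\frac{17 \left(20 + 46\right)}{\frac{1}{\left(\left(k + \frac{1}{11 - 6}\right) + L{\left(7 \right)}\right) \left(-1\right) - 5322}} = \frac{17 \left(20 + 46\right)}{\frac{1}{\left(\left(-21 + \frac{1}{11 - 6}\right) + \left(-10 + 5 \cdot 7\right)\right) \left(-1\right) - 5322}} = \frac{17 \cdot 66}{\frac{1}{\left(\left(-21 + \frac{1}{5}\right) + \left(-10 + 35\right)\right) \left(-1\right) - 5322}} = \frac{1122}{\frac{1}{\left(\left(-21 + \frac{1}{5}\right) + 25\right) \left(-1\right) - 5322}} = \frac{1122}{\frac{1}{\left(- \frac{104}{5} + 25\right) \left(-1\right) - 5322}} = \frac{1122}{\frac{1}{\frac{21}{5} \left(-1\right) - 5322}} = \frac{1122}{\frac{1}{- \frac{21}{5} - 5322}} = \frac{1122}{\frac{1}{- \frac{26631}{5}}} = \frac{1122}{- \frac{5}{26631}} = 1122 \left(- \frac{26631}{5}\right) = - \frac{29879982}{5}$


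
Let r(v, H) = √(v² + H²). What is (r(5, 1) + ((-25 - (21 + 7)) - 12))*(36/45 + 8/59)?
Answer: -3588/59 + 276*√26/295 ≈ -56.043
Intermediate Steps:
r(v, H) = √(H² + v²)
(r(5, 1) + ((-25 - (21 + 7)) - 12))*(36/45 + 8/59) = (√(1² + 5²) + ((-25 - (21 + 7)) - 12))*(36/45 + 8/59) = (√(1 + 25) + ((-25 - 1*28) - 12))*(36*(1/45) + 8*(1/59)) = (√26 + ((-25 - 28) - 12))*(⅘ + 8/59) = (√26 + (-53 - 12))*(276/295) = (√26 - 65)*(276/295) = (-65 + √26)*(276/295) = -3588/59 + 276*√26/295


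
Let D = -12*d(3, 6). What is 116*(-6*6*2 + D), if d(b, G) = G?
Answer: -16704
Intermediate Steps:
D = -72 (D = -12*6 = -72)
116*(-6*6*2 + D) = 116*(-6*6*2 - 72) = 116*(-36*2 - 72) = 116*(-72 - 72) = 116*(-144) = -16704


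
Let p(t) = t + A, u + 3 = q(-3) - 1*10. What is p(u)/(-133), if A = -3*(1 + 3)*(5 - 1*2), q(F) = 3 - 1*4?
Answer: 50/133 ≈ 0.37594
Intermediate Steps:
q(F) = -1 (q(F) = 3 - 4 = -1)
u = -14 (u = -3 + (-1 - 1*10) = -3 + (-1 - 10) = -3 - 11 = -14)
A = -36 (A = -12*(5 - 2) = -12*3 = -3*12 = -36)
p(t) = -36 + t (p(t) = t - 36 = -36 + t)
p(u)/(-133) = (-36 - 14)/(-133) = -1/133*(-50) = 50/133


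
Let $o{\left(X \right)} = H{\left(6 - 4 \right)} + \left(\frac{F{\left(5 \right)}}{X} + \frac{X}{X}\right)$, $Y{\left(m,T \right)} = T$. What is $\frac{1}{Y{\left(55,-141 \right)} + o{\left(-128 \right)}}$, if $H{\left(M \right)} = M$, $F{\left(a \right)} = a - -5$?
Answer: $- \frac{64}{8837} \approx -0.0072423$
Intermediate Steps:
$F{\left(a \right)} = 5 + a$ ($F{\left(a \right)} = a + 5 = 5 + a$)
$o{\left(X \right)} = 3 + \frac{10}{X}$ ($o{\left(X \right)} = \left(6 - 4\right) + \left(\frac{5 + 5}{X} + \frac{X}{X}\right) = 2 + \left(\frac{10}{X} + 1\right) = 2 + \left(1 + \frac{10}{X}\right) = 3 + \frac{10}{X}$)
$\frac{1}{Y{\left(55,-141 \right)} + o{\left(-128 \right)}} = \frac{1}{-141 + \left(3 + \frac{10}{-128}\right)} = \frac{1}{-141 + \left(3 + 10 \left(- \frac{1}{128}\right)\right)} = \frac{1}{-141 + \left(3 - \frac{5}{64}\right)} = \frac{1}{-141 + \frac{187}{64}} = \frac{1}{- \frac{8837}{64}} = - \frac{64}{8837}$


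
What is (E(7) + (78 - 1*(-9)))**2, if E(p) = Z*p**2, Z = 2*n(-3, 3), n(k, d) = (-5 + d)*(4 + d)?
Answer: 1651225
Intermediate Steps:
Z = -28 (Z = 2*(-20 + 3**2 - 1*3) = 2*(-20 + 9 - 3) = 2*(-14) = -28)
E(p) = -28*p**2
(E(7) + (78 - 1*(-9)))**2 = (-28*7**2 + (78 - 1*(-9)))**2 = (-28*49 + (78 + 9))**2 = (-1372 + 87)**2 = (-1285)**2 = 1651225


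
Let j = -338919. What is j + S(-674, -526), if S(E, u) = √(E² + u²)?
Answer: -338919 + 2*√182738 ≈ -3.3806e+5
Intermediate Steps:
j + S(-674, -526) = -338919 + √((-674)² + (-526)²) = -338919 + √(454276 + 276676) = -338919 + √730952 = -338919 + 2*√182738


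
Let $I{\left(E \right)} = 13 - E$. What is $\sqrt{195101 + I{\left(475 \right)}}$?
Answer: $\sqrt{194639} \approx 441.18$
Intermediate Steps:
$\sqrt{195101 + I{\left(475 \right)}} = \sqrt{195101 + \left(13 - 475\right)} = \sqrt{195101 - 462} = \sqrt{194639}$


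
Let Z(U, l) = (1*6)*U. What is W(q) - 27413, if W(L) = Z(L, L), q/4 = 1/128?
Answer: -438605/16 ≈ -27413.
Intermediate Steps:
q = 1/32 (q = 4/128 = 4*(1/128) = 1/32 ≈ 0.031250)
Z(U, l) = 6*U
W(L) = 6*L
W(q) - 27413 = 6*(1/32) - 27413 = 3/16 - 27413 = -438605/16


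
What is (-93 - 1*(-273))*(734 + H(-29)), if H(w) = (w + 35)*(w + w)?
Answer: 69480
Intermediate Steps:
H(w) = 2*w*(35 + w) (H(w) = (35 + w)*(2*w) = 2*w*(35 + w))
(-93 - 1*(-273))*(734 + H(-29)) = (-93 - 1*(-273))*(734 + 2*(-29)*(35 - 29)) = (-93 + 273)*(734 + 2*(-29)*6) = 180*(734 - 348) = 180*386 = 69480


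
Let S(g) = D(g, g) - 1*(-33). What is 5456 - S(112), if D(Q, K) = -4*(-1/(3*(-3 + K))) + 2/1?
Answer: 1772663/327 ≈ 5421.0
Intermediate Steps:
D(Q, K) = 2 - 4/(9 - 3*K) (D(Q, K) = -4/(9 - 3*K) + 2*1 = -4/(9 - 3*K) + 2 = 2 - 4/(9 - 3*K))
S(g) = 33 + 2*(-7 + 3*g)/(3*(-3 + g)) (S(g) = 2*(-7 + 3*g)/(3*(-3 + g)) - 1*(-33) = 2*(-7 + 3*g)/(3*(-3 + g)) + 33 = 33 + 2*(-7 + 3*g)/(3*(-3 + g)))
5456 - S(112) = 5456 - (-311 + 105*112)/(3*(-3 + 112)) = 5456 - (-311 + 11760)/(3*109) = 5456 - 11449/(3*109) = 5456 - 1*11449/327 = 5456 - 11449/327 = 1772663/327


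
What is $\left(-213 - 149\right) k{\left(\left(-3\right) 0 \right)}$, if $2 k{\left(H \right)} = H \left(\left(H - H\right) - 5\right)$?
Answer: $0$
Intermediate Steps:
$k{\left(H \right)} = - \frac{5 H}{2}$ ($k{\left(H \right)} = \frac{H \left(\left(H - H\right) - 5\right)}{2} = \frac{H \left(0 - 5\right)}{2} = \frac{H \left(-5\right)}{2} = \frac{\left(-5\right) H}{2} = - \frac{5 H}{2}$)
$\left(-213 - 149\right) k{\left(\left(-3\right) 0 \right)} = \left(-213 - 149\right) \left(- \frac{5 \left(\left(-3\right) 0\right)}{2}\right) = - 362 \left(\left(- \frac{5}{2}\right) 0\right) = \left(-362\right) 0 = 0$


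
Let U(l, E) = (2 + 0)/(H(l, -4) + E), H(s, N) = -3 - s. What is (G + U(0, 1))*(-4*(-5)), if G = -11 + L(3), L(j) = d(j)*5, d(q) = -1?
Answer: -340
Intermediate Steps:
L(j) = -5 (L(j) = -1*5 = -5)
U(l, E) = 2/(-3 + E - l) (U(l, E) = (2 + 0)/((-3 - l) + E) = 2/(-3 + E - l))
G = -16 (G = -11 - 5 = -16)
(G + U(0, 1))*(-4*(-5)) = (-16 - 2/(3 + 0 - 1*1))*(-4*(-5)) = (-16 - 2/(3 + 0 - 1))*20 = (-16 - 2/2)*20 = (-16 - 2*1/2)*20 = (-16 - 1)*20 = -17*20 = -340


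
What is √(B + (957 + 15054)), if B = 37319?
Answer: √53330 ≈ 230.93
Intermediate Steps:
√(B + (957 + 15054)) = √(37319 + (957 + 15054)) = √(37319 + 16011) = √53330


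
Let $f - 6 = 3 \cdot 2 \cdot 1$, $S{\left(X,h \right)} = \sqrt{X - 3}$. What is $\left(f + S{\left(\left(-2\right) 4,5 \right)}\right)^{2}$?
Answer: $\left(12 + i \sqrt{11}\right)^{2} \approx 133.0 + 79.599 i$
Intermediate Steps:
$S{\left(X,h \right)} = \sqrt{-3 + X}$
$f = 12$ ($f = 6 + 3 \cdot 2 \cdot 1 = 6 + 6 \cdot 1 = 6 + 6 = 12$)
$\left(f + S{\left(\left(-2\right) 4,5 \right)}\right)^{2} = \left(12 + \sqrt{-3 - 8}\right)^{2} = \left(12 + \sqrt{-11}\right)^{2} = \left(12 + i \sqrt{11}\right)^{2}$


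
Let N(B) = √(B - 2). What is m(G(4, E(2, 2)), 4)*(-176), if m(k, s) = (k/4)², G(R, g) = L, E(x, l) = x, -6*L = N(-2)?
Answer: 11/9 ≈ 1.2222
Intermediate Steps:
N(B) = √(-2 + B)
L = -I/3 (L = -√(-2 - 2)/6 = -I/3 ≈ -0.33333*I)
G(R, g) = -I/3
m(k, s) = k²/16 (m(k, s) = (k*(¼))² = (k/4)² = k²/16)
m(G(4, E(2, 2)), 4)*(-176) = ((-I/3)²/16)*(-176) = ((1/16)*(-⅑))*(-176) = -1/144*(-176) = 11/9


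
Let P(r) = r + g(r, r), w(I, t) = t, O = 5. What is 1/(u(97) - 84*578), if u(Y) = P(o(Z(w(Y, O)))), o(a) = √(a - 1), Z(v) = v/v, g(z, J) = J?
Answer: -1/48552 ≈ -2.0596e-5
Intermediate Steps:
Z(v) = 1
o(a) = √(-1 + a)
P(r) = 2*r (P(r) = r + r = 2*r)
u(Y) = 0 (u(Y) = 2*√(-1 + 1) = 2*√0 = 2*0 = 0)
1/(u(97) - 84*578) = 1/(0 - 84*578) = 1/(0 - 48552) = 1/(-48552) = -1/48552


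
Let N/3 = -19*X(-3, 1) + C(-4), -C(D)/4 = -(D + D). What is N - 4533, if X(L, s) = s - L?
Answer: -4857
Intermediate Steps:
C(D) = 8*D (C(D) = -(-4)*(D + D) = -(-4)*2*D = -(-8)*D = 8*D)
N = -324 (N = 3*(-19*(1 - 1*(-3)) + 8*(-4)) = 3*(-19*(1 + 3) - 32) = 3*(-19*4 - 32) = 3*(-76 - 32) = 3*(-108) = -324)
N - 4533 = -324 - 4533 = -4857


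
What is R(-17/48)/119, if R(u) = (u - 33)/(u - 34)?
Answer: 1601/196231 ≈ 0.0081587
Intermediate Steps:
R(u) = (-33 + u)/(-34 + u)
R(-17/48)/119 = ((-33 - 17/48)/(-34 - 17/48))/119 = ((-33 - 17*1/48)/(-34 - 17*1/48))*(1/119) = ((-33 - 17/48)/(-34 - 17/48))*(1/119) = (-1601/48/(-1649/48))*(1/119) = -48/1649*(-1601/48)*(1/119) = (1601/1649)*(1/119) = 1601/196231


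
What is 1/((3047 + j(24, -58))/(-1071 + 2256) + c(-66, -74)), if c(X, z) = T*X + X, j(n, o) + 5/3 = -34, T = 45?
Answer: -3555/10783946 ≈ -0.00032966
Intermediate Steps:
j(n, o) = -107/3 (j(n, o) = -5/3 - 34 = -107/3)
c(X, z) = 46*X (c(X, z) = 45*X + X = 46*X)
1/((3047 + j(24, -58))/(-1071 + 2256) + c(-66, -74)) = 1/((3047 - 107/3)/(-1071 + 2256) + 46*(-66)) = 1/((9034/3)/1185 - 3036) = 1/((9034/3)*(1/1185) - 3036) = 1/(9034/3555 - 3036) = 1/(-10783946/3555) = -3555/10783946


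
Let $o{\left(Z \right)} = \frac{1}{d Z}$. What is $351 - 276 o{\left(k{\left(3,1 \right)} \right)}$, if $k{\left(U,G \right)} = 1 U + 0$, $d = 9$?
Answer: $\frac{3067}{9} \approx 340.78$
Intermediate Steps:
$k{\left(U,G \right)} = U$ ($k{\left(U,G \right)} = U + 0 = U$)
$o{\left(Z \right)} = \frac{1}{9 Z}$
$351 - 276 o{\left(k{\left(3,1 \right)} \right)} = 351 - 276 \frac{1}{9 \cdot 3} = 351 - 276 \cdot \frac{1}{9} \cdot \frac{1}{3} = 351 - \frac{92}{9} = \frac{3067}{9}$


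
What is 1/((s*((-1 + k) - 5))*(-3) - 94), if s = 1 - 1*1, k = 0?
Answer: -1/94 ≈ -0.010638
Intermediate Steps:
s = 0 (s = 1 - 1 = 0)
1/((s*((-1 + k) - 5))*(-3) - 94) = 1/((0*((-1 + 0) - 5))*(-3) - 94) = 1/((0*(-1 - 5))*(-3) - 94) = 1/((0*(-6))*(-3) - 94) = 1/(0*(-3) - 94) = 1/(0 - 94) = 1/(-94) = -1/94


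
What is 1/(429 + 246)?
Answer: 1/675 ≈ 0.0014815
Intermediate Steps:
1/(429 + 246) = 1/675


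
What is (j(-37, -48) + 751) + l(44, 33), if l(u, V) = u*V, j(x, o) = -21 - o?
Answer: 2230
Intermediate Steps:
l(u, V) = V*u
(j(-37, -48) + 751) + l(44, 33) = ((-21 - 1*(-48)) + 751) + 33*44 = ((-21 + 48) + 751) + 1452 = (27 + 751) + 1452 = 778 + 1452 = 2230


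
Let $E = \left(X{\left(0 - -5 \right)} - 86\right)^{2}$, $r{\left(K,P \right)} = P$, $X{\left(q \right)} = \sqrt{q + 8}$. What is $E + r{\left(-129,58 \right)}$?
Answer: $7467 - 172 \sqrt{13} \approx 6846.8$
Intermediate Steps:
$X{\left(q \right)} = \sqrt{8 + q}$
$E = \left(-86 + \sqrt{13}\right)^{2}$ ($E = \left(\sqrt{8 + \left(0 - -5\right)} - 86\right)^{2} = \left(\sqrt{8 + \left(0 + 5\right)} - 86\right)^{2} = \left(\sqrt{8 + 5} - 86\right)^{2} = \left(\sqrt{13} - 86\right)^{2} = \left(-86 + \sqrt{13}\right)^{2} \approx 6788.8$)
$E + r{\left(-129,58 \right)} = \left(86 - \sqrt{13}\right)^{2} + 58 = 58 + \left(86 - \sqrt{13}\right)^{2}$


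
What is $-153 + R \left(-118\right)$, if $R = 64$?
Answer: $-7705$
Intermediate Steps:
$-153 + R \left(-118\right) = -153 + 64 \left(-118\right) = -153 - 7552 = -7705$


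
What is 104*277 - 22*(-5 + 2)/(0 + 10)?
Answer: 144073/5 ≈ 28815.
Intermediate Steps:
104*277 - 22*(-5 + 2)/(0 + 10) = 28808 - (-66)/10 = 28808 - 22*(-3/10) = 28808 + 33/5 = 144073/5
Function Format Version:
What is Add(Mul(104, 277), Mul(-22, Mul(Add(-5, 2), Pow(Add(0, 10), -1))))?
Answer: Rational(144073, 5) ≈ 28815.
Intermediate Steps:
Add(Mul(104, 277), Mul(-22, Mul(Add(-5, 2), Pow(Add(0, 10), -1)))) = Add(28808, Mul(-22, Mul(-3, Pow(10, -1)))) = Add(28808, Mul(-22, Mul(-3, Rational(1, 10)))) = Add(28808, Mul(-22, Rational(-3, 10))) = Add(28808, Rational(33, 5)) = Rational(144073, 5)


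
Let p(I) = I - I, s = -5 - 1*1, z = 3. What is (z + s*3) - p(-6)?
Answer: -15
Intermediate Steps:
s = -6 (s = -5 - 1 = -6)
p(I) = 0
(z + s*3) - p(-6) = (3 - 6*3) - 1*0 = (3 - 18) + 0 = -15 + 0 = -15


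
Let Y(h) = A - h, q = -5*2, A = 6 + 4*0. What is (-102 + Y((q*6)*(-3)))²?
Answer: 76176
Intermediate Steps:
A = 6 (A = 6 + 0 = 6)
q = -10
Y(h) = 6 - h
(-102 + Y((q*6)*(-3)))² = (-102 + (6 - (-10*6)*(-3)))² = (-102 + (6 - (-60)*(-3)))² = (-102 + (6 - 1*180))² = (-102 + (6 - 180))² = (-102 - 174)² = (-276)² = 76176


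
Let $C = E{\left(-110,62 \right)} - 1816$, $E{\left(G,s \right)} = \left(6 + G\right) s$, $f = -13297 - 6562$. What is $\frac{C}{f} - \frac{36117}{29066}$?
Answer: $- \frac{477046079}{577221694} \approx -0.82645$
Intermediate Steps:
$f = -19859$ ($f = -13297 - 6562 = -19859$)
$E{\left(G,s \right)} = s \left(6 + G\right)$
$C = -8264$ ($C = 62 \left(6 - 110\right) - 1816 = 62 \left(-104\right) - 1816 = -6448 - 1816 = -8264$)
$\frac{C}{f} - \frac{36117}{29066} = - \frac{8264}{-19859} - \frac{36117}{29066} = \left(-8264\right) \left(- \frac{1}{19859}\right) - \frac{36117}{29066} = \frac{8264}{19859} - \frac{36117}{29066} = - \frac{477046079}{577221694}$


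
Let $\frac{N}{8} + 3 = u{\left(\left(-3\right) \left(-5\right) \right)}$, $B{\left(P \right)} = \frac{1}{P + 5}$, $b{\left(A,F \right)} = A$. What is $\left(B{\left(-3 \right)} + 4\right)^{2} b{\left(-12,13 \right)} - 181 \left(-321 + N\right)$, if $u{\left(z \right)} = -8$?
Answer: $73786$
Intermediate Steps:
$B{\left(P \right)} = \frac{1}{5 + P}$
$N = -88$ ($N = -24 + 8 \left(-8\right) = -24 - 64 = -88$)
$\left(B{\left(-3 \right)} + 4\right)^{2} b{\left(-12,13 \right)} - 181 \left(-321 + N\right) = \left(\frac{1}{5 - 3} + 4\right)^{2} \left(-12\right) - 181 \left(-321 - 88\right) = \left(\frac{1}{2} + 4\right)^{2} \left(-12\right) - 181 \left(-409\right) = \left(\frac{1}{2} + 4\right)^{2} \left(-12\right) - -74029 = \left(\frac{9}{2}\right)^{2} \left(-12\right) + 74029 = \frac{81}{4} \left(-12\right) + 74029 = -243 + 74029 = 73786$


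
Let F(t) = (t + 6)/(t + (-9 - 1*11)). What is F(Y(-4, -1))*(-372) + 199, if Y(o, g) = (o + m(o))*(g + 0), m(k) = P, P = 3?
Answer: 6385/19 ≈ 336.05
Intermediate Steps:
m(k) = 3
Y(o, g) = g*(3 + o) (Y(o, g) = (o + 3)*(g + 0) = (3 + o)*g = g*(3 + o))
F(t) = (6 + t)/(-20 + t) (F(t) = (6 + t)/(t + (-9 - 11)) = (6 + t)/(t - 20) = (6 + t)/(-20 + t))
F(Y(-4, -1))*(-372) + 199 = ((6 - (3 - 4))/(-20 - (3 - 4)))*(-372) + 199 = ((6 - 1*(-1))/(-20 - 1*(-1)))*(-372) + 199 = ((6 + 1)/(-20 + 1))*(-372) + 199 = (7/(-19))*(-372) + 199 = -1/19*7*(-372) + 199 = -7/19*(-372) + 199 = 2604/19 + 199 = 6385/19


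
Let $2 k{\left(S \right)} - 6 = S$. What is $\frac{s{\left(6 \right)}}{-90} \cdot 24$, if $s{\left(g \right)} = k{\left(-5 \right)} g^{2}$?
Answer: $- \frac{24}{5} \approx -4.8$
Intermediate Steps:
$k{\left(S \right)} = 3 + \frac{S}{2}$
$s{\left(g \right)} = \frac{g^{2}}{2}$ ($s{\left(g \right)} = \left(3 + \frac{1}{2} \left(-5\right)\right) g^{2} = \left(3 - \frac{5}{2}\right) g^{2} = \frac{g^{2}}{2}$)
$\frac{s{\left(6 \right)}}{-90} \cdot 24 = \frac{\frac{1}{2} \cdot 6^{2}}{-90} \cdot 24 = \frac{1}{2} \cdot 36 \left(- \frac{1}{90}\right) 24 = 18 \left(- \frac{1}{90}\right) 24 = \left(- \frac{1}{5}\right) 24 = - \frac{24}{5}$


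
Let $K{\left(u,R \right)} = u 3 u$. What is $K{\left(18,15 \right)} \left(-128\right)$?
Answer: $-124416$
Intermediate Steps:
$K{\left(u,R \right)} = 3 u^{2}$ ($K{\left(u,R \right)} = 3 u u = 3 u^{2}$)
$K{\left(18,15 \right)} \left(-128\right) = 3 \cdot 18^{2} \left(-128\right) = 3 \cdot 324 \left(-128\right) = 972 \left(-128\right) = -124416$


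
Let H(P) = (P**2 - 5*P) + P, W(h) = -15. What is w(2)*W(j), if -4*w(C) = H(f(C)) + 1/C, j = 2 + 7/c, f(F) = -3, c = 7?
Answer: 645/8 ≈ 80.625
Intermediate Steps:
j = 3 (j = 2 + 7/7 = 2 + 7*(1/7) = 2 + 1 = 3)
H(P) = P**2 - 4*P
w(C) = -21/4 - 1/(4*C) (w(C) = -(-3*(-4 - 3) + 1/C)/4 = -(-3*(-7) + 1/C)/4 = -(21 + 1/C)/4 = -21/4 - 1/(4*C))
w(2)*W(j) = ((1/4)*(-1 - 21*2)/2)*(-15) = ((1/4)*(1/2)*(-1 - 42))*(-15) = ((1/4)*(1/2)*(-43))*(-15) = -43/8*(-15) = 645/8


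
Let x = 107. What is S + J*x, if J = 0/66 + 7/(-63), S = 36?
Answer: 217/9 ≈ 24.111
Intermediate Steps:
J = -⅑ (J = 0*(1/66) + 7*(-1/63) = 0 - ⅑ = -⅑ ≈ -0.11111)
S + J*x = 36 - ⅑*107 = 36 - 107/9 = 217/9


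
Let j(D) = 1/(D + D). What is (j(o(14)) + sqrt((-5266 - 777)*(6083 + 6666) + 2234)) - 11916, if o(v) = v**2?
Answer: -4671071/392 + 3*I*sqrt(8559997) ≈ -11916.0 + 8777.2*I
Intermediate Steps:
j(D) = 1/(2*D)
(j(o(14)) + sqrt((-5266 - 777)*(6083 + 6666) + 2234)) - 11916 = (1/(2*(14**2)) + sqrt((-5266 - 777)*(6083 + 6666) + 2234)) - 11916 = ((1/2)/196 + sqrt(-6043*12749 + 2234)) - 11916 = ((1/2)*(1/196) + sqrt(-77042207 + 2234)) - 11916 = (1/392 + sqrt(-77039973)) - 11916 = (1/392 + 3*I*sqrt(8559997)) - 11916 = -4671071/392 + 3*I*sqrt(8559997)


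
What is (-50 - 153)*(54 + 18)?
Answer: -14616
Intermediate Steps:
(-50 - 153)*(54 + 18) = -203*72 = -14616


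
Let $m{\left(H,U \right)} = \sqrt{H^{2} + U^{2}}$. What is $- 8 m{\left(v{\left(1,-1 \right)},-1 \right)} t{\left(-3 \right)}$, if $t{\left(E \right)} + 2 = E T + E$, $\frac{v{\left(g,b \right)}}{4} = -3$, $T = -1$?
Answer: $16 \sqrt{145} \approx 192.67$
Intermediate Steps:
$v{\left(g,b \right)} = -12$ ($v{\left(g,b \right)} = 4 \left(-3\right) = -12$)
$t{\left(E \right)} = -2$ ($t{\left(E \right)} = -2 + \left(E \left(-1\right) + E\right) = -2 + \left(- E + E\right) = -2 + 0 = -2$)
$- 8 m{\left(v{\left(1,-1 \right)},-1 \right)} t{\left(-3 \right)} = - 8 \sqrt{\left(-12\right)^{2} + \left(-1\right)^{2}} \left(-2\right) = - 8 \sqrt{144 + 1} \left(-2\right) = - 8 \sqrt{145} \left(-2\right) = 16 \sqrt{145}$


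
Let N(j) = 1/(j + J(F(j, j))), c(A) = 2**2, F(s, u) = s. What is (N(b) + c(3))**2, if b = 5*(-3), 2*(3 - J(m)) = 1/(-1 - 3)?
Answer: 138384/9025 ≈ 15.333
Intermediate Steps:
c(A) = 4
J(m) = 25/8 (J(m) = 3 - 1/(2*(-1 - 3)) = 3 - 1/2/(-4) = 3 - 1/2*(-1/4) = 3 + 1/8 = 25/8)
b = -15
N(j) = 1/(25/8 + j) (N(j) = 1/(j + 25/8) = 1/(25/8 + j))
(N(b) + c(3))**2 = (8/(25 + 8*(-15)) + 4)**2 = (8/(25 - 120) + 4)**2 = (8/(-95) + 4)**2 = (8*(-1/95) + 4)**2 = (-8/95 + 4)**2 = (372/95)**2 = 138384/9025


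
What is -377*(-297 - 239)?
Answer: 202072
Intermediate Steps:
-377*(-297 - 239) = -377*(-536) = 202072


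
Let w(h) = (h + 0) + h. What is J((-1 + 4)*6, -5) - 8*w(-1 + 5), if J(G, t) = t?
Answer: -69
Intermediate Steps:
w(h) = 2*h (w(h) = h + h = 2*h)
J((-1 + 4)*6, -5) - 8*w(-1 + 5) = -5 - 16*(-1 + 5) = -5 - 16*4 = -5 - 8*8 = -5 - 64 = -69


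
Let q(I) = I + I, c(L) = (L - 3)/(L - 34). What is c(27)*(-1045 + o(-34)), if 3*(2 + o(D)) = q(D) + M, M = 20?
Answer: 25512/7 ≈ 3644.6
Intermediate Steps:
c(L) = (-3 + L)/(-34 + L)
q(I) = 2*I
o(D) = 14/3 + 2*D/3 (o(D) = -2 + (2*D + 20)/3 = -2 + (20 + 2*D)/3 = -2 + (20/3 + 2*D/3) = 14/3 + 2*D/3)
c(27)*(-1045 + o(-34)) = ((-3 + 27)/(-34 + 27))*(-1045 + (14/3 + (2/3)*(-34))) = (24/(-7))*(-1045 + (14/3 - 68/3)) = (-1/7*24)*(-1045 - 18) = -24/7*(-1063) = 25512/7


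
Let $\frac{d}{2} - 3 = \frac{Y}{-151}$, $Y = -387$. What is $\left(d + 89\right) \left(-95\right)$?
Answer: $- \frac{1436305}{151} \approx -9512.0$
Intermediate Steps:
$d = \frac{1680}{151}$ ($d = 6 + 2 \left(- \frac{387}{-151}\right) = 6 + 2 \left(\left(-387\right) \left(- \frac{1}{151}\right)\right) = 6 + 2 \cdot \frac{387}{151} = 6 + \frac{774}{151} = \frac{1680}{151} \approx 11.126$)
$\left(d + 89\right) \left(-95\right) = \left(\frac{1680}{151} + 89\right) \left(-95\right) = \frac{15119}{151} \left(-95\right) = - \frac{1436305}{151}$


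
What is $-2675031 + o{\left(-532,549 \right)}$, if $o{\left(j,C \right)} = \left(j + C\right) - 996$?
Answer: $-2676010$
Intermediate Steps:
$o{\left(j,C \right)} = -996 + C + j$ ($o{\left(j,C \right)} = \left(C + j\right) - 996 = -996 + C + j$)
$-2675031 + o{\left(-532,549 \right)} = -2675031 - 979 = -2676010$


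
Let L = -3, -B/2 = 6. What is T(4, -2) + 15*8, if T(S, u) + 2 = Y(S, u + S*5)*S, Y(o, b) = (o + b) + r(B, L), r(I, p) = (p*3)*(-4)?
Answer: 350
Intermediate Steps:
B = -12 (B = -2*6 = -12)
r(I, p) = -12*p (r(I, p) = (3*p)*(-4) = -12*p)
Y(o, b) = 36 + b + o (Y(o, b) = (o + b) - 12*(-3) = (b + o) + 36 = 36 + b + o)
T(S, u) = -2 + S*(36 + u + 6*S) (T(S, u) = -2 + (36 + (u + S*5) + S)*S = -2 + (36 + (u + 5*S) + S)*S = -2 + (36 + u + 6*S)*S = -2 + S*(36 + u + 6*S))
T(4, -2) + 15*8 = (-2 + 4*(36 - 2 + 6*4)) + 15*8 = (-2 + 4*(36 - 2 + 24)) + 120 = (-2 + 4*58) + 120 = (-2 + 232) + 120 = 230 + 120 = 350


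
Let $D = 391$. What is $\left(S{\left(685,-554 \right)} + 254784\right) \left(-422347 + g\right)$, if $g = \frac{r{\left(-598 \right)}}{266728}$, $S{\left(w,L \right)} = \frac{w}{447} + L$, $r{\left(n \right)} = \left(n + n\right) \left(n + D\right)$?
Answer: $- \frac{290951988471525245}{2709714} \approx -1.0737 \cdot 10^{11}$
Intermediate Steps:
$r{\left(n \right)} = 2 n \left(391 + n\right)$ ($r{\left(n \right)} = \left(n + n\right) \left(n + 391\right) = 2 n \left(391 + n\right)$)
$S{\left(w,L \right)} = L + \frac{w}{447}$ ($S{\left(w,L \right)} = \frac{w}{447} + L = L + \frac{w}{447}$)
$g = \frac{61893}{66682}$ ($g = \frac{2 \left(-598\right) \left(391 - 598\right)}{266728} = 2 \left(-598\right) \left(-207\right) \frac{1}{266728} = 247572 \cdot \frac{1}{266728} = \frac{61893}{66682} \approx 0.92818$)
$\left(S{\left(685,-554 \right)} + 254784\right) \left(-422347 + g\right) = \left(\left(-554 + \frac{1}{447} \cdot 685\right) + 254784\right) \left(-422347 + \frac{61893}{66682}\right) = \left(\left(-554 + \frac{685}{447}\right) + 254784\right) \left(- \frac{28162880761}{66682}\right) = \left(- \frac{246953}{447} + 254784\right) \left(- \frac{28162880761}{66682}\right) = \frac{113641495}{447} \left(- \frac{28162880761}{66682}\right) = - \frac{290951988471525245}{2709714}$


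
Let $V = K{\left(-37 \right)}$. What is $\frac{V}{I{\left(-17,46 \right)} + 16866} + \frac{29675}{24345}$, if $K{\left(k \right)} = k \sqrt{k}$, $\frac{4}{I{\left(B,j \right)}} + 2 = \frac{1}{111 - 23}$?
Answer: $\frac{5935}{4869} - \frac{6475 i \sqrt{37}}{2951198} \approx 1.2189 - 0.013346 i$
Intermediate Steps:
$I{\left(B,j \right)} = - \frac{352}{175}$ ($I{\left(B,j \right)} = \frac{4}{-2 + \frac{1}{111 - 23}} = \frac{4}{-2 + \frac{1}{88}} = \frac{4}{- \frac{175}{88}} = 4 \left(- \frac{88}{175}\right) = - \frac{352}{175}$)
$K{\left(k \right)} = k^{\frac{3}{2}}$
$V = - 37 i \sqrt{37}$ ($V = \left(-37\right)^{\frac{3}{2}} = - 37 i \sqrt{37} \approx - 225.06 i$)
$\frac{V}{I{\left(-17,46 \right)} + 16866} + \frac{29675}{24345} = \frac{\left(-37\right) i \sqrt{37}}{- \frac{352}{175} + 16866} + \frac{29675}{24345} = \frac{\left(-37\right) i \sqrt{37}}{\frac{2951198}{175}} + 29675 \cdot \frac{1}{24345} = - 37 i \sqrt{37} \cdot \frac{175}{2951198} + \frac{5935}{4869} = - \frac{6475 i \sqrt{37}}{2951198} + \frac{5935}{4869} = \frac{5935}{4869} - \frac{6475 i \sqrt{37}}{2951198}$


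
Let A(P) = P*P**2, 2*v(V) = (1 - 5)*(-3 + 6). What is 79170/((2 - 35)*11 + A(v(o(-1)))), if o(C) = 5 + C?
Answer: -26390/193 ≈ -136.74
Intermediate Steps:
v(V) = -6 (v(V) = ((1 - 5)*(-3 + 6))/2 = (-4*3)/2 = (1/2)*(-12) = -6)
A(P) = P**3
79170/((2 - 35)*11 + A(v(o(-1)))) = 79170/((2 - 35)*11 + (-6)**3) = 79170/(-33*11 - 216) = 79170/(-363 - 216) = 79170/(-579) = 79170*(-1/579) = -26390/193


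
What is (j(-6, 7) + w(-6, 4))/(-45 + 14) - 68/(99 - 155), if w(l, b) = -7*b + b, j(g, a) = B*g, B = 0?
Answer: 863/434 ≈ 1.9885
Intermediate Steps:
j(g, a) = 0 (j(g, a) = 0*g = 0)
w(l, b) = -6*b
(j(-6, 7) + w(-6, 4))/(-45 + 14) - 68/(99 - 155) = (0 - 6*4)/(-45 + 14) - 68/(99 - 155) = (0 - 24)/(-31) - 68/(-56) = -24*(-1/31) - 1/56*(-68) = 24/31 + 17/14 = 863/434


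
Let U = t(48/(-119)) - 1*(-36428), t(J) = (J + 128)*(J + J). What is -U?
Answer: -514399244/14161 ≈ -36325.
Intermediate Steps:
t(J) = 2*J*(128 + J) (t(J) = (128 + J)*(2*J) = 2*J*(128 + J))
U = 514399244/14161 (U = 2*(48/(-119))*(128 + 48/(-119)) - 1*(-36428) = 2*(48*(-1/119))*(128 + 48*(-1/119)) + 36428 = 2*(-48/119)*(128 - 48/119) + 36428 = 2*(-48/119)*(15184/119) + 36428 = -1457664/14161 + 36428 = 514399244/14161 ≈ 36325.)
-U = -1*514399244/14161 = -514399244/14161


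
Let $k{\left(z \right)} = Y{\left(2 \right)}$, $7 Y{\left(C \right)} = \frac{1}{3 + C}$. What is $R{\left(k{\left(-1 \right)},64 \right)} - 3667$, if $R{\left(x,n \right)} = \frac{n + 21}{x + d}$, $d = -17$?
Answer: $- \frac{2181173}{594} \approx -3672.0$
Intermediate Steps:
$Y{\left(C \right)} = \frac{1}{7 \left(3 + C\right)}$
$k{\left(z \right)} = \frac{1}{35}$ ($k{\left(z \right)} = \frac{1}{7 \left(3 + 2\right)} = \frac{1}{7 \cdot 5} = \frac{1}{7} \cdot \frac{1}{5} = \frac{1}{35}$)
$R{\left(x,n \right)} = \frac{21 + n}{-17 + x}$ ($R{\left(x,n \right)} = \frac{n + 21}{x - 17} = \frac{21 + n}{-17 + x}$)
$R{\left(k{\left(-1 \right)},64 \right)} - 3667 = \frac{21 + 64}{-17 + \frac{1}{35}} - 3667 = \frac{1}{- \frac{594}{35}} \cdot 85 - 3667 = \left(- \frac{35}{594}\right) 85 - 3667 = - \frac{2975}{594} - 3667 = - \frac{2181173}{594}$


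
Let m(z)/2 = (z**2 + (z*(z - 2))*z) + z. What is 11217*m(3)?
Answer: 471114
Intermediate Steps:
m(z) = 2*z + 2*z**2 + 2*z**2*(-2 + z) (m(z) = 2*((z**2 + (z*(z - 2))*z) + z) = 2*((z**2 + (z*(-2 + z))*z) + z) = 2*((z**2 + z**2*(-2 + z)) + z) = 2*(z + z**2 + z**2*(-2 + z)) = 2*z + 2*z**2 + 2*z**2*(-2 + z))
11217*m(3) = 11217*(2*3*(1 + 3**2 - 1*3)) = 11217*(2*3*(1 + 9 - 3)) = 11217*(2*3*7) = 11217*42 = 471114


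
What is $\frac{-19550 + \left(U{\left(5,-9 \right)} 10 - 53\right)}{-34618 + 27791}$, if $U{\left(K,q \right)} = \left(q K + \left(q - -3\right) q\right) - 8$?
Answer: $\frac{19593}{6827} \approx 2.8699$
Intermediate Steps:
$U{\left(K,q \right)} = -8 + K q + q \left(3 + q\right)$ ($U{\left(K,q \right)} = \left(K q + \left(q + 3\right) q\right) - 8 = \left(K q + \left(3 + q\right) q\right) - 8 = \left(K q + q \left(3 + q\right)\right) - 8 = -8 + K q + q \left(3 + q\right)$)
$\frac{-19550 + \left(U{\left(5,-9 \right)} 10 - 53\right)}{-34618 + 27791} = \frac{-19550 - \left(53 - \left(-8 + \left(-9\right)^{2} + 3 \left(-9\right) + 5 \left(-9\right)\right) 10\right)}{-34618 + 27791} = \frac{-19550 - \left(53 - \left(-8 + 81 - 27 - 45\right) 10\right)}{-6827} = \left(-19550 + \left(1 \cdot 10 - 53\right)\right) \left(- \frac{1}{6827}\right) = \left(-19550 + \left(10 - 53\right)\right) \left(- \frac{1}{6827}\right) = \left(-19550 - 43\right) \left(- \frac{1}{6827}\right) = \left(-19593\right) \left(- \frac{1}{6827}\right) = \frac{19593}{6827}$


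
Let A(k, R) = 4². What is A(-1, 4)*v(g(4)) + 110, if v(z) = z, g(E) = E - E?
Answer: 110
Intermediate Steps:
g(E) = 0
A(k, R) = 16
A(-1, 4)*v(g(4)) + 110 = 16*0 + 110 = 0 + 110 = 110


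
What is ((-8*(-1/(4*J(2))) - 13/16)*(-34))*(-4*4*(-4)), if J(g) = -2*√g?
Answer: 1768 + 1088*√2 ≈ 3306.7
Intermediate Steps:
((-8*(-1/(4*J(2))) - 13/16)*(-34))*(-4*4*(-4)) = ((-8*√2/16 - 13/16)*(-34))*(-4*4*(-4)) = ((-8*√2/16 - 13*1/16)*(-34))*(-16*(-4)) = ((-8*√2/16 - 13/16)*(-34))*64 = ((-√2/2 - 13/16)*(-34))*64 = ((-13/16 - √2/2)*(-34))*64 = (221/8 + 17*√2)*64 = 1768 + 1088*√2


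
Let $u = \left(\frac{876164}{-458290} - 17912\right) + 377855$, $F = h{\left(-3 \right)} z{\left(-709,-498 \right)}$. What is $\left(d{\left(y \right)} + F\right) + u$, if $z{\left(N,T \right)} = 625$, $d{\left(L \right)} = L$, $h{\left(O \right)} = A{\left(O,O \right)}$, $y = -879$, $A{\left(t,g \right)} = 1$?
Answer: $\frac{82420497823}{229145} \approx 3.5969 \cdot 10^{5}$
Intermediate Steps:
$h{\left(O \right)} = 1$
$F = 625$ ($F = 1 \cdot 625 = 625$)
$u = \frac{82478700653}{229145}$ ($u = \left(876164 \left(- \frac{1}{458290}\right) - 17912\right) + 377855 = \left(- \frac{438082}{229145} - 17912\right) + 377855 = - \frac{4104883322}{229145} + 377855 = \frac{82478700653}{229145} \approx 3.5994 \cdot 10^{5}$)
$\left(d{\left(y \right)} + F\right) + u = \left(-879 + 625\right) + \frac{82478700653}{229145} = -254 + \frac{82478700653}{229145} = \frac{82420497823}{229145}$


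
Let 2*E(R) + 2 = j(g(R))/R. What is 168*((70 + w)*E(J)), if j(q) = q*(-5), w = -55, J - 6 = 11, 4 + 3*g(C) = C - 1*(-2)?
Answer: -74340/17 ≈ -4372.9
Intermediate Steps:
g(C) = -2/3 + C/3 (g(C) = -4/3 + (C - 1*(-2))/3 = -4/3 + (C + 2)/3 = -4/3 + (2 + C)/3 = -4/3 + (2/3 + C/3) = -2/3 + C/3)
J = 17 (J = 6 + 11 = 17)
j(q) = -5*q
E(R) = -1 + (10/3 - 5*R/3)/(2*R) (E(R) = -1 + ((-5*(-2/3 + R/3))/R)/2 = -1 + ((10/3 - 5*R/3)/R)/2 = -1 + (10/3 - 5*R/3)/(2*R))
168*((70 + w)*E(J)) = 168*((70 - 55)*((1/6)*(10 - 11*17)/17)) = 168*(15*((1/6)*(1/17)*(10 - 187))) = 168*(15*((1/6)*(1/17)*(-177))) = 168*(15*(-59/34)) = 168*(-885/34) = -74340/17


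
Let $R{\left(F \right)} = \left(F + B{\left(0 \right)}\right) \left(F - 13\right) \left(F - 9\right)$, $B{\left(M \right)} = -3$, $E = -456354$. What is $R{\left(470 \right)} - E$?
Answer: $98842513$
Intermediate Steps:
$R{\left(F \right)} = \left(-13 + F\right) \left(-9 + F\right) \left(-3 + F\right)$ ($R{\left(F \right)} = \left(F - 3\right) \left(F - 13\right) \left(F - 9\right) = \left(-3 + F\right) \left(-13 + F\right) \left(-9 + F\right) = \left(-13 + F\right) \left(-9 + F\right) \left(-3 + F\right)$)
$R{\left(470 \right)} - E = \left(-351 + 470^{3} - 25 \cdot 470^{2} + 183 \cdot 470\right) - -456354 = \left(-351 + 103823000 - 5522500 + 86010\right) + 456354 = 98386159 + 456354 = 98842513$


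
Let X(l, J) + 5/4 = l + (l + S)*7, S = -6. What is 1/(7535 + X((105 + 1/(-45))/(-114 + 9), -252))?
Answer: 18900/141442907 ≈ 0.00013362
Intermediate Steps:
X(l, J) = -173/4 + 8*l (X(l, J) = -5/4 + (l + (l - 6)*7) = -5/4 + (l + (-6 + l)*7) = -5/4 + (l + (-42 + 7*l)) = -5/4 + (-42 + 8*l) = -173/4 + 8*l)
1/(7535 + X((105 + 1/(-45))/(-114 + 9), -252)) = 1/(7535 + (-173/4 + 8*((105 + 1/(-45))/(-114 + 9)))) = 1/(7535 + (-173/4 + 8*((105 - 1/45)/(-105)))) = 1/(7535 + (-173/4 + 8*((4724/45)*(-1/105)))) = 1/(7535 + (-173/4 + 8*(-4724/4725))) = 1/(7535 + (-173/4 - 37792/4725)) = 1/(7535 - 968593/18900) = 1/(141442907/18900) = 18900/141442907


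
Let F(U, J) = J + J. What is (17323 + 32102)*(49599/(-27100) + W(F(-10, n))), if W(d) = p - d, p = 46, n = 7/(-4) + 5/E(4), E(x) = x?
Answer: 2420047677/1084 ≈ 2.2325e+6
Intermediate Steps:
n = -½ (n = 7/(-4) + 5/4 = 7*(-¼) + 5*(¼) = -7/4 + 5/4 = -½ ≈ -0.50000)
F(U, J) = 2*J
W(d) = 46 - d
(17323 + 32102)*(49599/(-27100) + W(F(-10, n))) = (17323 + 32102)*(49599/(-27100) + (46 - 2*(-1)/2)) = 49425*(49599*(-1/27100) + (46 - 1*(-1))) = 49425*(-49599/27100 + (46 + 1)) = 49425*(-49599/27100 + 47) = 49425*(1224101/27100) = 2420047677/1084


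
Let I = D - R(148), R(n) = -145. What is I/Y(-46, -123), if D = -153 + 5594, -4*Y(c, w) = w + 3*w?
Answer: 1862/41 ≈ 45.415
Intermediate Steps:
Y(c, w) = -w (Y(c, w) = -(w + 3*w)/4 = -w)
D = 5441
I = 5586 (I = 5441 - 1*(-145) = 5441 + 145 = 5586)
I/Y(-46, -123) = 5586/((-1*(-123))) = 5586/123 = 5586*(1/123) = 1862/41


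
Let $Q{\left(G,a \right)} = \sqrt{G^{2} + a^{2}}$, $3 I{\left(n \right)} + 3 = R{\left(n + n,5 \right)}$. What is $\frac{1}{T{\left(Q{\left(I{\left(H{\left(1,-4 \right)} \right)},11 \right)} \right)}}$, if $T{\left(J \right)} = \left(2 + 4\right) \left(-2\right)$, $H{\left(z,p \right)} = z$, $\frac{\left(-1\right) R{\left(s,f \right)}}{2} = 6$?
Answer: $- \frac{1}{12} \approx -0.083333$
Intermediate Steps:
$R{\left(s,f \right)} = -12$ ($R{\left(s,f \right)} = \left(-2\right) 6 = -12$)
$I{\left(n \right)} = -5$ ($I{\left(n \right)} = -1 + \frac{1}{3} \left(-12\right) = -1 - 4 = -5$)
$T{\left(J \right)} = -12$ ($T{\left(J \right)} = 6 \left(-2\right) = -12$)
$\frac{1}{T{\left(Q{\left(I{\left(H{\left(1,-4 \right)} \right)},11 \right)} \right)}} = \frac{1}{-12} = - \frac{1}{12}$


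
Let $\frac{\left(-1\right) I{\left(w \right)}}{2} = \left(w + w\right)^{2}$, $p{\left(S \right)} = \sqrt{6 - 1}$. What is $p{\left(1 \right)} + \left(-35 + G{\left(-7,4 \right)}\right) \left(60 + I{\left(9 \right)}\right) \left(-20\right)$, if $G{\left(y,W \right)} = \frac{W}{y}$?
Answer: $-418320 + \sqrt{5} \approx -4.1832 \cdot 10^{5}$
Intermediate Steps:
$p{\left(S \right)} = \sqrt{5}$
$I{\left(w \right)} = - 8 w^{2}$ ($I{\left(w \right)} = - 2 \left(w + w\right)^{2} = - 2 \left(2 w\right)^{2} = - 2 \cdot 4 w^{2} = - 8 w^{2}$)
$p{\left(1 \right)} + \left(-35 + G{\left(-7,4 \right)}\right) \left(60 + I{\left(9 \right)}\right) \left(-20\right) = \sqrt{5} + \left(-35 + \frac{4}{-7}\right) \left(60 - 8 \cdot 9^{2}\right) \left(-20\right) = \sqrt{5} + \left(-35 + 4 \left(- \frac{1}{7}\right)\right) \left(60 - 648\right) \left(-20\right) = \sqrt{5} + \left(-35 - \frac{4}{7}\right) \left(60 - 648\right) \left(-20\right) = \sqrt{5} + \left(- \frac{249}{7}\right) \left(-588\right) \left(-20\right) = \sqrt{5} + 20916 \left(-20\right) = \sqrt{5} - 418320 = -418320 + \sqrt{5}$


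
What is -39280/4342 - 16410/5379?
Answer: -47089890/3892603 ≈ -12.097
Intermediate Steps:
-39280/4342 - 16410/5379 = -39280*1/4342 - 16410*1/5379 = -19640/2171 - 5470/1793 = -47089890/3892603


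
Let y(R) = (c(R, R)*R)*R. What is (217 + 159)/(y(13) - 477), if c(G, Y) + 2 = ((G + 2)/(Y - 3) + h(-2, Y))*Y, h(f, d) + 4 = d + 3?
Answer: 752/57689 ≈ 0.013035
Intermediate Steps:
h(f, d) = -1 + d (h(f, d) = -4 + (d + 3) = -4 + (3 + d) = -1 + d)
c(G, Y) = -2 + Y*(-1 + Y + (2 + G)/(-3 + Y)) (c(G, Y) = -2 + ((G + 2)/(Y - 3) + (-1 + Y))*Y = -2 + ((2 + G)/(-3 + Y) + (-1 + Y))*Y = -2 + (-1 + Y + (2 + G)/(-3 + Y))*Y = -2 + Y*(-1 + Y + (2 + G)/(-3 + Y)))
y(R) = R**2*(6 + R**3 - 3*R**2 + 3*R)/(-3 + R) (y(R) = (((6 + R**3 - 4*R**2 + 3*R + R*R)/(-3 + R))*R)*R = (((6 + R**3 - 4*R**2 + 3*R + R**2)/(-3 + R))*R)*R = (((6 + R**3 - 3*R**2 + 3*R)/(-3 + R))*R)*R = (R*(6 + R**3 - 3*R**2 + 3*R)/(-3 + R))*R = R**2*(6 + R**3 - 3*R**2 + 3*R)/(-3 + R))
(217 + 159)/(y(13) - 477) = (217 + 159)/(13**2*(6 + 13**3 - 3*13**2 + 3*13)/(-3 + 13) - 477) = 376/(169*(6 + 2197 - 3*169 + 39)/10 - 477) = 376/(169*(1/10)*(6 + 2197 - 507 + 39) - 477) = 376/(169*(1/10)*1735 - 477) = 376/(58643/2 - 477) = 376/(57689/2) = 376*(2/57689) = 752/57689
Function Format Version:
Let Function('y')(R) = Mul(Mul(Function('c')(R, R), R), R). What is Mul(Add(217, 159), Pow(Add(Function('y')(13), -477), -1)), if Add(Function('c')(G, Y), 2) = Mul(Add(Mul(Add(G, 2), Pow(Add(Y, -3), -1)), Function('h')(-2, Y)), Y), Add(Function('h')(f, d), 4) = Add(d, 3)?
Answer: Rational(752, 57689) ≈ 0.013035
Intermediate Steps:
Function('h')(f, d) = Add(-1, d) (Function('h')(f, d) = Add(-4, Add(d, 3)) = Add(-4, Add(3, d)) = Add(-1, d))
Function('c')(G, Y) = Add(-2, Mul(Y, Add(-1, Y, Mul(Pow(Add(-3, Y), -1), Add(2, G))))) (Function('c')(G, Y) = Add(-2, Mul(Add(Mul(Add(G, 2), Pow(Add(Y, -3), -1)), Add(-1, Y)), Y)) = Add(-2, Mul(Add(Mul(Add(2, G), Pow(Add(-3, Y), -1)), Add(-1, Y)), Y)) = Add(-2, Mul(Add(Mul(Pow(Add(-3, Y), -1), Add(2, G)), Add(-1, Y)), Y)) = Add(-2, Mul(Add(-1, Y, Mul(Pow(Add(-3, Y), -1), Add(2, G))), Y)) = Add(-2, Mul(Y, Add(-1, Y, Mul(Pow(Add(-3, Y), -1), Add(2, G))))))
Function('y')(R) = Mul(Pow(R, 2), Pow(Add(-3, R), -1), Add(6, Pow(R, 3), Mul(-3, Pow(R, 2)), Mul(3, R))) (Function('y')(R) = Mul(Mul(Mul(Pow(Add(-3, R), -1), Add(6, Pow(R, 3), Mul(-4, Pow(R, 2)), Mul(3, R), Mul(R, R))), R), R) = Mul(Mul(Mul(Pow(Add(-3, R), -1), Add(6, Pow(R, 3), Mul(-4, Pow(R, 2)), Mul(3, R), Pow(R, 2))), R), R) = Mul(Mul(Mul(Pow(Add(-3, R), -1), Add(6, Pow(R, 3), Mul(-3, Pow(R, 2)), Mul(3, R))), R), R) = Mul(Mul(R, Pow(Add(-3, R), -1), Add(6, Pow(R, 3), Mul(-3, Pow(R, 2)), Mul(3, R))), R) = Mul(Pow(R, 2), Pow(Add(-3, R), -1), Add(6, Pow(R, 3), Mul(-3, Pow(R, 2)), Mul(3, R))))
Mul(Add(217, 159), Pow(Add(Function('y')(13), -477), -1)) = Mul(Add(217, 159), Pow(Add(Mul(Pow(13, 2), Pow(Add(-3, 13), -1), Add(6, Pow(13, 3), Mul(-3, Pow(13, 2)), Mul(3, 13))), -477), -1)) = Mul(376, Pow(Add(Mul(169, Pow(10, -1), Add(6, 2197, Mul(-3, 169), 39)), -477), -1)) = Mul(376, Pow(Add(Mul(169, Rational(1, 10), Add(6, 2197, -507, 39)), -477), -1)) = Mul(376, Pow(Add(Mul(169, Rational(1, 10), 1735), -477), -1)) = Mul(376, Pow(Add(Rational(58643, 2), -477), -1)) = Mul(376, Pow(Rational(57689, 2), -1)) = Mul(376, Rational(2, 57689)) = Rational(752, 57689)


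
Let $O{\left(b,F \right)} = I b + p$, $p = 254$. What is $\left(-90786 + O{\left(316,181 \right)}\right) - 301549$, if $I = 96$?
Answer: $-361745$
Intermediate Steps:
$O{\left(b,F \right)} = 254 + 96 b$ ($O{\left(b,F \right)} = 96 b + 254 = 254 + 96 b$)
$\left(-90786 + O{\left(316,181 \right)}\right) - 301549 = \left(-90786 + \left(254 + 96 \cdot 316\right)\right) - 301549 = \left(-90786 + \left(254 + 30336\right)\right) - 301549 = \left(-90786 + 30590\right) - 301549 = -60196 - 301549 = -361745$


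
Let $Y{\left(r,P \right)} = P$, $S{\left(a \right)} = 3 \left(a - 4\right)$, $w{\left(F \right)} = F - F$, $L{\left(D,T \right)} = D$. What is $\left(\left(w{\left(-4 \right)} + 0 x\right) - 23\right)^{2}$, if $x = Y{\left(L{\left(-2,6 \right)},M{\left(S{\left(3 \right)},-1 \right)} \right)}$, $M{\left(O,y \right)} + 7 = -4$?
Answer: $529$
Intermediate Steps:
$w{\left(F \right)} = 0$
$S{\left(a \right)} = -12 + 3 a$ ($S{\left(a \right)} = 3 \left(-4 + a\right) = -12 + 3 a$)
$M{\left(O,y \right)} = -11$ ($M{\left(O,y \right)} = -7 - 4 = -11$)
$x = -11$
$\left(\left(w{\left(-4 \right)} + 0 x\right) - 23\right)^{2} = \left(\left(0 + 0 \left(-11\right)\right) - 23\right)^{2} = \left(\left(0 + 0\right) - 23\right)^{2} = \left(0 - 23\right)^{2} = \left(-23\right)^{2} = 529$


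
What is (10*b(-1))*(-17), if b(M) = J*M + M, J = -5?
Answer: -680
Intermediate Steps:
b(M) = -4*M (b(M) = -5*M + M = -4*M)
(10*b(-1))*(-17) = (10*(-4*(-1)))*(-17) = (10*4)*(-17) = 40*(-17) = -680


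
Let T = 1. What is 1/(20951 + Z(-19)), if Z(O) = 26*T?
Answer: 1/20977 ≈ 4.7671e-5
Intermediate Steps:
Z(O) = 26 (Z(O) = 26*1 = 26)
1/(20951 + Z(-19)) = 1/(20951 + 26) = 1/20977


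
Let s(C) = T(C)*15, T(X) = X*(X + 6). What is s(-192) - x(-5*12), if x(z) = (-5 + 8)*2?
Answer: 535674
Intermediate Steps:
T(X) = X*(6 + X)
x(z) = 6 (x(z) = 3*2 = 6)
s(C) = 15*C*(6 + C) (s(C) = (C*(6 + C))*15 = 15*C*(6 + C))
s(-192) - x(-5*12) = 15*(-192)*(6 - 192) - 1*6 = 15*(-192)*(-186) - 6 = 535680 - 6 = 535674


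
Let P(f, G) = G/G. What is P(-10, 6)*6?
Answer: 6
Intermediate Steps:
P(f, G) = 1
P(-10, 6)*6 = 1*6 = 6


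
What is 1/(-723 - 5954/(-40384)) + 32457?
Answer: 473737126231/14595839 ≈ 32457.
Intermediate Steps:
1/(-723 - 5954/(-40384)) + 32457 = 1/(-723 - 5954*(-1/40384)) + 32457 = 1/(-723 + 2977/20192) + 32457 = 1/(-14595839/20192) + 32457 = -20192/14595839 + 32457 = 473737126231/14595839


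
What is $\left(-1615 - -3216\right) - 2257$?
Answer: $-656$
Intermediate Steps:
$\left(-1615 - -3216\right) - 2257 = \left(-1615 + 3216\right) - 2257 = 1601 - 2257 = -656$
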